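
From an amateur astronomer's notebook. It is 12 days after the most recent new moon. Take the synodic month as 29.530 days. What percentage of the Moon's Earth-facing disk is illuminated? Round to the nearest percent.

Elongation θ = 360° × 12/29.530 ≈ 146.3°.
cos 146.3° = (-0.832), so f = (1 − (-0.832))/2 = 0.916, so 92%.

92%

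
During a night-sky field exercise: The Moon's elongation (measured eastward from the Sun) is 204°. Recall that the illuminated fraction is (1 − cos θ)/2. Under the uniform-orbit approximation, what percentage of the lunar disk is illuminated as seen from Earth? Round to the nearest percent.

96%

f = (1 − cos 204°)/2 = (1 − (-0.914))/2 ≈ 0.957, i.e. 96%.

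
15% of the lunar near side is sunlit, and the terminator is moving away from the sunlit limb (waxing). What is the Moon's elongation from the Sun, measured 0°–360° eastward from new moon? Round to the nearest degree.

cos θ = 1 − 2f = 0.700, giving a principal value of 45.6°.
The Moon is waxing (0°–180°), so θ = 45.6° directly.

46°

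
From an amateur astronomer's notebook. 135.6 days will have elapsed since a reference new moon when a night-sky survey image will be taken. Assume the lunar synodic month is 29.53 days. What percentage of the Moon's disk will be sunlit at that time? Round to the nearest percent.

Reduce mod P: 135.6 − 4×29.53 = 17.48 d into the current lunation.
Elongation θ = 360° × 17.48/29.53 ≈ 213.1°.
Illuminated fraction = (1 − cos 213.1°)/2 = (1 − (-0.838))/2 ≈ 0.919, so 92%.

92%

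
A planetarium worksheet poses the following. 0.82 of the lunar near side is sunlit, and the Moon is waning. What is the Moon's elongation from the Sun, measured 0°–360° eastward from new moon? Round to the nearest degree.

230°

cos θ = 1 − 2f = -0.640, giving a principal value of 129.8°.
Since the Moon is past full (waning), take the reflex angle: θ = 360° − 129.8° = 230.2°.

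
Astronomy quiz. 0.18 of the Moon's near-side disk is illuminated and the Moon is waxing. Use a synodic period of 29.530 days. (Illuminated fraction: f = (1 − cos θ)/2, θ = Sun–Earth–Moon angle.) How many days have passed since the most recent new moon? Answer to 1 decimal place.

cos θ = 1 − 2f = 0.640, giving a principal value of 50.2°.
The Moon is waxing (0°–180°), so θ = 50.2° directly.
Age = 29.530 × 50.2°/360° ≈ 4.12 days.

4.1 days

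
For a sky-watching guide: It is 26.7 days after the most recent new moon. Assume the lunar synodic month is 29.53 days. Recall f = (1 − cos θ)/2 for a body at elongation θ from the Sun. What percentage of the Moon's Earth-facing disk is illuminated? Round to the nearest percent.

9%

The Moon has covered 26.7/29.53 of its cycle, so θ ≈ 360° × 26.7/29.53 = 325.5°.
Illuminated fraction = (1 − cos 325.5°)/2 = (1 − 0.824)/2 ≈ 0.088, so 9%.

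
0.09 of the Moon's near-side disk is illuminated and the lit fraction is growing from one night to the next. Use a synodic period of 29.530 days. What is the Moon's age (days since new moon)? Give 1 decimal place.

2.9 days

From f = (1 − cos θ)/2: cos θ = 1 − 2×0.09 = 0.820; arccos → 34.9°.
The Moon is waxing (0°–180°), so θ = 34.9° directly.
At 360°/29.530 d per day, 34.9° corresponds to 2.86 days.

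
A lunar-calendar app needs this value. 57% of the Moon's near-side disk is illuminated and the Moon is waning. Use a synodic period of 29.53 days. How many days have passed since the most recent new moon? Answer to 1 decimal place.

21.5 days

Invert f = (1 − cos θ)/2 to get cos θ = 1 − 2(0.57) = -0.140, hence θ₀ = arccos -0.140 = 98.0°.
A waning Moon lies in 180°–360°, so θ = 360° − 98.0° = 262.0°.
Age = 29.53 × 262.0°/360° ≈ 21.49 days.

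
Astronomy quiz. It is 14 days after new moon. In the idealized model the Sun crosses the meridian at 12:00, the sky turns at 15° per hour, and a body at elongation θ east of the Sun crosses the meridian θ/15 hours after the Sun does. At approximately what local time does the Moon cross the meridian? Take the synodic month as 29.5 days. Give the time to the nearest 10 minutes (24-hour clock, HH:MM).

23:20

Phase angle: θ = 360°·(14 d)/(29.5 d) = 170.8°.
Delay after the Sun = 170.8° / (15°/h) ≈ 11.39 h.
12:00 + 11.390 h ≈ 23:23 → 23:20 to the nearest ten minutes.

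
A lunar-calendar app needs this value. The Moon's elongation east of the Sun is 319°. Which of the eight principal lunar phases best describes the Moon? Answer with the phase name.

The waning crescent sector spans roughly 292°–338°; 319° falls inside it.

waning crescent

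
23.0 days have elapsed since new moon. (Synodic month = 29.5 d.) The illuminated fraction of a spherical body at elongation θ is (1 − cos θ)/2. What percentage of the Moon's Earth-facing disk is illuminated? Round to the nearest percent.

Elongation θ = 360° × 23.0/29.5 ≈ 280.7°.
With cos θ = 0.185, the lit fraction is (1 − 0.185)/2 ≈ 0.407, so 41%.

41%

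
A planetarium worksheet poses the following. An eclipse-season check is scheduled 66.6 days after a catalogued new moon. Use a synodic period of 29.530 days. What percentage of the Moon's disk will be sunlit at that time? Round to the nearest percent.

52%

Reduce mod P: 66.6 − 2×29.530 = 7.54 d into the current lunation.
The Moon has covered 7.54/29.530 of its cycle, so θ ≈ 360° × 7.54/29.530 = 91.9°.
With cos θ = (-0.034), the lit fraction is (1 − (-0.034))/2 ≈ 0.517, so 52%.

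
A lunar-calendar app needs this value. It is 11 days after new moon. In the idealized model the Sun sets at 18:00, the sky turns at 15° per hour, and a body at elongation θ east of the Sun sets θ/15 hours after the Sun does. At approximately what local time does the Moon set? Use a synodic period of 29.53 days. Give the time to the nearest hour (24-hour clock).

03:00

The Moon has covered 11/29.53 of its cycle, so θ ≈ 360° × 11/29.53 = 134.1°.
Delay after the Sun = 134.1° / (15°/h) ≈ 8.94 h.
18:00 + 8.94 h ≈ 02:56 → 03:00 to the nearest hour.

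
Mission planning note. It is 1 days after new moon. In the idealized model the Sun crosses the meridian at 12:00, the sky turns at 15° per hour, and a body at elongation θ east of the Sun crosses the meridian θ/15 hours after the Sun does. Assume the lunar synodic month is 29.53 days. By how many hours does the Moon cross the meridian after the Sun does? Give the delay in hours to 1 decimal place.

0.8 h

Elongation θ = 360° × 1/29.53 ≈ 12.2°.
The Moon trails the Sun by θ/15 = 12.2/15 ≈ 0.81 hours.
So the Moon crosses the meridian 0.81 h after the Sun.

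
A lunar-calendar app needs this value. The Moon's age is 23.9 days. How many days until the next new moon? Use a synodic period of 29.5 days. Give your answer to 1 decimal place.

5.6 days

One full lunation from the last new moon is 29.5 d; remaining = 29.5 − 23.9 = 5.600 d.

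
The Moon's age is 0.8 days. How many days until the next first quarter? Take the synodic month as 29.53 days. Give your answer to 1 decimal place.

First quarter occurs at elongation 90°, i.e. at age 29.53 × 90/360 = 7.383 d.
So 6.583 days remain (7.383 − 0.8).

6.6 days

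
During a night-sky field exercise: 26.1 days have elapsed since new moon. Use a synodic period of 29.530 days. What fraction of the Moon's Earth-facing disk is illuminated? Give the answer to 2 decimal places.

Elongation θ = 360° × 26.1/29.530 ≈ 318.2°.
cos 318.2° = 0.745, so f = (1 − 0.745)/2 = 0.127.

0.13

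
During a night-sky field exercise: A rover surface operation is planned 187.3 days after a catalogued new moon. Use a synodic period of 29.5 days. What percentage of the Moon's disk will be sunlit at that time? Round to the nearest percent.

187.3/29.5 = 6.349 lunations, so 6 complete cycles and 10.30 d into the next.
Elongation θ = 360° × 10.30/29.5 ≈ 125.7°.
Illuminated fraction = (1 − cos 125.7°)/2 = (1 − (-0.583))/2 ≈ 0.792, so 79%.

79%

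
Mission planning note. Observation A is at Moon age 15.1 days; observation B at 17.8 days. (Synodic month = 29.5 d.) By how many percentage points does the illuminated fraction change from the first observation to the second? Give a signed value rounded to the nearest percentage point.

-10 percentage points

First observation: θ = 360°·15.1/29.5 = 184.3°, so f = 0.999.
Second observation: θ = 217.2°, f = 0.898.
Δf = 0.898 − 0.999 = -0.100, i.e. -10 pp.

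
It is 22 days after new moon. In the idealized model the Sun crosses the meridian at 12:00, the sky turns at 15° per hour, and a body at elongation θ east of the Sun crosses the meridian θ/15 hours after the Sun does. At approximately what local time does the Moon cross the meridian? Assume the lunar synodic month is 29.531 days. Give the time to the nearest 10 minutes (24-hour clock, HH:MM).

05:50

The Moon has covered 22/29.531 of its cycle, so θ ≈ 360° × 22/29.531 = 268.2°.
Delay after the Sun = 268.2° / (15°/h) ≈ 17.88 h.
12:00 + 17.880 h ≈ 05:53 → 05:50 to the nearest ten minutes.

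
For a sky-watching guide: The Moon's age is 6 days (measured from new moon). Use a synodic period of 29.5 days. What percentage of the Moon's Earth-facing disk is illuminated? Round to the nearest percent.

The Moon has covered 6/29.5 of its cycle, so θ ≈ 360° × 6/29.5 = 73.2°.
With cos θ = 0.289, the lit fraction is (1 − 0.289)/2 ≈ 0.356, so 36%.

36%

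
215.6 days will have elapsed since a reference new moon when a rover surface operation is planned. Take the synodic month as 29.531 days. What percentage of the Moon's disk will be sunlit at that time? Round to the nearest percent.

215.6/29.531 = 7.301 lunations, so 7 complete cycles and 8.88 d into the next.
The Moon has covered 8.88/29.531 of its cycle, so θ ≈ 360° × 8.88/29.531 = 108.3°.
cos 108.3° = (-0.314), so f = (1 − (-0.314))/2 = 0.657, so 66%.

66%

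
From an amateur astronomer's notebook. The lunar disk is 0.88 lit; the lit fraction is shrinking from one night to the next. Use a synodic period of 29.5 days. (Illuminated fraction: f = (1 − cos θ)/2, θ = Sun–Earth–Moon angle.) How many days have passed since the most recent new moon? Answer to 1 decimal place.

Invert f = (1 − cos θ)/2 to get cos θ = 1 − 2(0.88) = -0.760, hence θ₀ = arccos -0.760 = 139.5°.
Since the Moon is past full (waning), take the reflex angle: θ = 360° − 139.5° = 220.5°.
At 360°/29.5 d per day, 220.5° corresponds to 18.07 days.

18.1 days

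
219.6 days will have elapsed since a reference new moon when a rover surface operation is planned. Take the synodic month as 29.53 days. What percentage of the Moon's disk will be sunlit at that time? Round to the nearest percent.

96%

Reduce mod P: 219.6 − 7×29.53 = 12.89 d into the current lunation.
The Moon has covered 12.89/29.53 of its cycle, so θ ≈ 360° × 12.89/29.53 = 157.1°.
cos 157.1° = (-0.921), so f = (1 − (-0.921))/2 = 0.961, so 96%.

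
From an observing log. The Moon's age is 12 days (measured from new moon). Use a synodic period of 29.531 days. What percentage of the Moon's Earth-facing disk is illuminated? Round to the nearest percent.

Elongation θ = 360° × 12/29.531 ≈ 146.3°.
Illuminated fraction = (1 − cos 146.3°)/2 = (1 − (-0.832))/2 ≈ 0.916, so 92%.

92%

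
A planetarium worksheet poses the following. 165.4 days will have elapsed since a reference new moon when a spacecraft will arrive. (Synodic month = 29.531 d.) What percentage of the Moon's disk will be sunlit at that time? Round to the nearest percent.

90%

165.4/29.531 = 5.601 lunations, so 5 complete cycles and 17.75 d into the next.
The Moon has covered 17.75/29.531 of its cycle, so θ ≈ 360° × 17.75/29.531 = 216.3°.
Illuminated fraction = (1 − cos 216.3°)/2 = (1 − (-0.806))/2 ≈ 0.903, so 90%.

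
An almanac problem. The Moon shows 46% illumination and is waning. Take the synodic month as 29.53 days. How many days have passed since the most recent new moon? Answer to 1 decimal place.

22.5 days

From f = (1 − cos θ)/2: cos θ = 1 − 2×0.46 = 0.080; arccos → 85.4°.
Waning ⇒ past full, so θ = 360° − 85.4° = 274.6°.
That fraction of the synodic month is 274.6/360 × 29.53 d ≈ 22.52 d.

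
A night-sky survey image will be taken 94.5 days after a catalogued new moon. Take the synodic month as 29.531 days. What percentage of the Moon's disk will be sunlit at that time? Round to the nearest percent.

94.5 d spans 3 complete synodic months (3 × 29.531 = 88.59 d) plus 5.91 d.
Elongation θ = 360° × 5.91/29.531 ≈ 72.0°.
cos 72.0° = 0.309, so f = (1 − 0.309)/2 = 0.346, so 35%.

35%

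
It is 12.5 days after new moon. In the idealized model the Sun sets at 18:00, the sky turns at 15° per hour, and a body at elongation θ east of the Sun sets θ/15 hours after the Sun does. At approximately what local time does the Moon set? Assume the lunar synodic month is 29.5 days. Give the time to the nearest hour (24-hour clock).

The Moon has covered 12.5/29.5 of its cycle, so θ ≈ 360° × 12.5/29.5 = 152.5°.
Delay after the Sun = 152.5° / (15°/h) ≈ 10.17 h.
18:00 + 10.17 h ≈ 04:10 → 04:00 to the nearest hour.

04:00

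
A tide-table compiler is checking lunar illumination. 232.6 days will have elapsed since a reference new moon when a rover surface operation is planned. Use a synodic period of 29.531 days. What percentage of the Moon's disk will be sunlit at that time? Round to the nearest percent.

14%

232.6/29.531 = 7.876 lunations, so 7 complete cycles and 25.88 d into the next.
Elongation θ = 360° × 25.88/29.531 ≈ 315.5°.
Illuminated fraction = (1 − cos 315.5°)/2 = (1 − 0.714)/2 ≈ 0.143, so 14%.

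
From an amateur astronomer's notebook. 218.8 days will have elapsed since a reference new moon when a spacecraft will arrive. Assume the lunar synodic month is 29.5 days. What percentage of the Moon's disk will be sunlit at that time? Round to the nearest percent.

93%

Reduce mod P: 218.8 − 7×29.5 = 12.30 d into the current lunation.
Phase angle: θ = 360°·(12.30 d)/(29.5 d) = 150.1°.
cos 150.1° = (-0.867), so f = (1 − (-0.867))/2 = 0.933, so 93%.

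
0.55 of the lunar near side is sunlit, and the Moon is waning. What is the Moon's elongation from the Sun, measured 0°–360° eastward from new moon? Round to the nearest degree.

From f = (1 − cos θ)/2: cos θ = 1 − 2×0.55 = -0.100; arccos → 95.7°.
A waning Moon lies in 180°–360°, so θ = 360° − 95.7° = 264.3°.

264°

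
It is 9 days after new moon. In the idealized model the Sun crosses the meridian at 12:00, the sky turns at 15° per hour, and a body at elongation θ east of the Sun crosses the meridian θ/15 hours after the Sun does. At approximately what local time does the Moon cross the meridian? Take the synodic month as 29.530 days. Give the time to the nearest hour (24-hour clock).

19:00

Phase angle: θ = 360°·(9 d)/(29.530 d) = 109.7°.
At 15° of sky rotation per hour, 109.7° corresponds to a 7.31 h lag.
12:00 + 7.31 h ≈ 19:19 → 19:00 to the nearest hour.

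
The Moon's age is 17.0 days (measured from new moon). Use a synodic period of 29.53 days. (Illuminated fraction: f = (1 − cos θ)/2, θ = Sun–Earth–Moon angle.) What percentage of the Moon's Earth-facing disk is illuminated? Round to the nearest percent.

Elongation θ = 360° × 17.0/29.53 ≈ 207.2°.
Illuminated fraction = (1 − cos 207.2°)/2 = (1 − (-0.889))/2 ≈ 0.945, so 94%.

94%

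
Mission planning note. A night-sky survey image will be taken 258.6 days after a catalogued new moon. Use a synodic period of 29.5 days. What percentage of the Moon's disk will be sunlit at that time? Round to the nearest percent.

45%

258.6 d spans 8 complete synodic months (8 × 29.5 = 236.00 d) plus 22.60 d.
The Moon has covered 22.60/29.5 of its cycle, so θ ≈ 360° × 22.60/29.5 = 275.8°.
With cos θ = 0.101, the lit fraction is (1 − 0.101)/2 ≈ 0.450, so 45%.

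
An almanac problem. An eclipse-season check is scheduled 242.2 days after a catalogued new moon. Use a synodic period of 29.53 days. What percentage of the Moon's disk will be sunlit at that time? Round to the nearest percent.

35%

Reduce mod P: 242.2 − 8×29.53 = 5.96 d into the current lunation.
The Moon has covered 5.96/29.53 of its cycle, so θ ≈ 360° × 5.96/29.53 = 72.7°.
With cos θ = 0.298, the lit fraction is (1 − 0.298)/2 ≈ 0.351, so 35%.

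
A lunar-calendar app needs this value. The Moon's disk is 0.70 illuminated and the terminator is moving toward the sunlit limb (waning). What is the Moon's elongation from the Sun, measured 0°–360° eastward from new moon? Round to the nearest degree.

cos θ = 1 − 2f = -0.400, giving a principal value of 113.6°.
Since the Moon is past full (waning), take the reflex angle: θ = 360° − 113.6° = 246.4°.

246°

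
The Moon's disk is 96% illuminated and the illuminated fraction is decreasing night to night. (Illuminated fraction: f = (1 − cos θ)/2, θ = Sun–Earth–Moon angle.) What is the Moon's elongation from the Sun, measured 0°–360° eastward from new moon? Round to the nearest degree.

Invert f = (1 − cos θ)/2 to get cos θ = 1 − 2(0.96) = -0.920, hence θ₀ = arccos -0.920 = 156.9°.
A waning Moon lies in 180°–360°, so θ = 360° − 156.9° = 203.1°.

203°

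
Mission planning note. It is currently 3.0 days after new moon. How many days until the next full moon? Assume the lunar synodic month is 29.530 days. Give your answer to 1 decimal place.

11.8 days

Full moon occurs at elongation 180°, i.e. at age 29.530 × 180/360 = 14.765 d.
So 11.765 days remain (14.765 − 3.0).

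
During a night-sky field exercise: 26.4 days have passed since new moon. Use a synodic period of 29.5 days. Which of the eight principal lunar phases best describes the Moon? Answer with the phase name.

At 26.4/29.5 of the cycle, θ ≈ 322° — the waning crescent range.

waning crescent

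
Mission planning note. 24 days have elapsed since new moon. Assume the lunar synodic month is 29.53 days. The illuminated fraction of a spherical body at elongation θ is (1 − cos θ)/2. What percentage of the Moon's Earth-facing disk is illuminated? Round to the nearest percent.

The Moon has covered 24/29.53 of its cycle, so θ ≈ 360° × 24/29.53 = 292.6°.
With cos θ = 0.384, the lit fraction is (1 − 0.384)/2 ≈ 0.308, so 31%.

31%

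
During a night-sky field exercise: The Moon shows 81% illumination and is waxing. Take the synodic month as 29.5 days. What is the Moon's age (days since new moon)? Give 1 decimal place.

cos θ = 1 − 2f = -0.620, giving a principal value of 128.3°.
Before full moon the principal value applies: θ = 128.3°.
That fraction of the synodic month is 128.3/360 × 29.5 d ≈ 10.51 d.

10.5 days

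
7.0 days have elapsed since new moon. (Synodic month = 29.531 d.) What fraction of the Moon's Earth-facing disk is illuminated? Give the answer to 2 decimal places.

0.46

The Moon has covered 7.0/29.531 of its cycle, so θ ≈ 360° × 7.0/29.531 = 85.3°.
With cos θ = 0.081, the lit fraction is (1 − 0.081)/2 ≈ 0.459.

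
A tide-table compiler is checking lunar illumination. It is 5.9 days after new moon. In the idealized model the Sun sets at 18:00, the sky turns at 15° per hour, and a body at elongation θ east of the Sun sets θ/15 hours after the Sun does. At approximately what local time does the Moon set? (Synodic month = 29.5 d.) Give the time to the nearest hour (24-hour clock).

Elongation θ = 360° × 5.9/29.5 ≈ 72.0°.
The Moon trails the Sun by θ/15 = 72.0/15 ≈ 4.80 hours.
18:00 + 4.80 h ≈ 22:48 → 23:00 to the nearest hour.

23:00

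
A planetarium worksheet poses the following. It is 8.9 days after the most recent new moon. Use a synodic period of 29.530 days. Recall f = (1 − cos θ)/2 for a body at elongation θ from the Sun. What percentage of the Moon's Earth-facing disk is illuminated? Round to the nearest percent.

Phase angle: θ = 360°·(8.9 d)/(29.530 d) = 108.5°.
With cos θ = (-0.317), the lit fraction is (1 − (-0.317))/2 ≈ 0.659, so 66%.

66%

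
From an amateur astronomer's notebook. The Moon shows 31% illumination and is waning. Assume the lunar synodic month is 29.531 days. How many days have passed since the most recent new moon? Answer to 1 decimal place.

24.0 days

Invert f = (1 − cos θ)/2 to get cos θ = 1 − 2(0.31) = 0.380, hence θ₀ = arccos 0.380 = 67.7°.
Waning ⇒ past full, so θ = 360° − 67.7° = 292.3°.
Age = 29.531 × 292.3°/360° ≈ 23.98 days.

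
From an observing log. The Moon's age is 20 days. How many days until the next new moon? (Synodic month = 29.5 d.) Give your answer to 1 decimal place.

One full lunation from the last new moon is 29.5 d; remaining = 29.5 − 20 = 9.500 d.

9.5 days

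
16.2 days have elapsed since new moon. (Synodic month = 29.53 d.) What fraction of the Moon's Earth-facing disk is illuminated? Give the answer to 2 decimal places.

Elongation θ = 360° × 16.2/29.53 ≈ 197.5°.
cos 197.5° = (-0.954), so f = (1 − (-0.954))/2 = 0.977.

0.98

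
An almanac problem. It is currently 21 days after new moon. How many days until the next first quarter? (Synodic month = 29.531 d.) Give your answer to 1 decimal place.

15.9 days

First quarter is 0.25 of the way through the cycle: age 0.25 × 29.531 = 7.383 d.
Already past this cycle's first quarter; the next is at 7.383 + 29.531 = 36.914 d, so 36.914 − 21 = 15.914 days.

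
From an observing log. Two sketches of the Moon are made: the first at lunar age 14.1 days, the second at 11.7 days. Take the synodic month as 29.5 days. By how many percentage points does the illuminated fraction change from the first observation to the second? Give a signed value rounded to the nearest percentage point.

-10 percentage points

θ₁ = 360° × 14.1/29.5 = 172.1°, f₁ = (1 − cos θ₁)/2 = 0.995.
θ₂ = 360° × 11.7/29.5 = 142.8°, f₂ = (1 − cos θ₂)/2 = 0.898.
Change = f₂ − f₁ = -0.097 → -10 percentage points.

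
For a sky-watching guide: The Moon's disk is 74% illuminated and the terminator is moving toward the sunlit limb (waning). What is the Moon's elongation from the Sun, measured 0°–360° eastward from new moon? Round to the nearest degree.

From f = (1 − cos θ)/2: cos θ = 1 − 2×0.74 = -0.480; arccos → 118.7°.
A waning Moon lies in 180°–360°, so θ = 360° − 118.7° = 241.3°.

241°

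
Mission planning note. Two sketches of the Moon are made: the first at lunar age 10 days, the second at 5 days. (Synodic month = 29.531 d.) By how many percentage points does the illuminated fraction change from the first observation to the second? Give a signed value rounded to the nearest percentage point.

θ₁ = 360° × 10/29.531 = 121.9°, f₁ = (1 − cos θ₁)/2 = 0.764.
θ₂ = 360° × 5/29.531 = 61.0°, f₂ = (1 − cos θ₂)/2 = 0.257.
Change = f₂ − f₁ = -0.507 → -51 percentage points.

-51 percentage points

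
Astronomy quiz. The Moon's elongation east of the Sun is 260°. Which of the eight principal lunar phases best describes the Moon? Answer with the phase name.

last quarter

260° lies in the last quarter sector of the 8-phase cycle.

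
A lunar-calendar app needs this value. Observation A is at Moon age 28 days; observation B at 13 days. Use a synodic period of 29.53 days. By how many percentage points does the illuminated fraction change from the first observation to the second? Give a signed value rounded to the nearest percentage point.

+94 pp

θ₁ = 360° × 28/29.53 = 341.3°, f₁ = (1 − cos θ₁)/2 = 0.026.
θ₂ = 360° × 13/29.53 = 158.5°, f₂ = (1 − cos θ₂)/2 = 0.965.
Change = f₂ − f₁ = +0.939 → +94 percentage points.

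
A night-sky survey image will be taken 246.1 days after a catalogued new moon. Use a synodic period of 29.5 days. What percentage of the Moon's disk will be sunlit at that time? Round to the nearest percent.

77%

246.1 d spans 8 complete synodic months (8 × 29.5 = 236.00 d) plus 10.10 d.
Elongation θ = 360° × 10.10/29.5 ≈ 123.3°.
With cos θ = (-0.548), the lit fraction is (1 − (-0.548))/2 ≈ 0.774, so 77%.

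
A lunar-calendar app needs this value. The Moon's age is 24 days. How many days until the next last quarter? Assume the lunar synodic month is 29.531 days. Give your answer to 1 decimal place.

Last quarter occurs at elongation 270°, i.e. at age 29.531 × 270/360 = 22.148 d.
This lunation's last quarter (22.148 d) has passed, so add one period: 51.679 − 24 = 27.679 days.

27.7 days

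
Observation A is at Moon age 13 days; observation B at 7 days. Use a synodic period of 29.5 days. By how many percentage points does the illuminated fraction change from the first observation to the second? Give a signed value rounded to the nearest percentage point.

-51 percentage points

First observation: θ = 360°·13/29.5 = 158.6°, so f = 0.966.
Second observation: θ = 85.4°, f = 0.460.
Δf = 0.460 − 0.966 = -0.506, i.e. -51 pp.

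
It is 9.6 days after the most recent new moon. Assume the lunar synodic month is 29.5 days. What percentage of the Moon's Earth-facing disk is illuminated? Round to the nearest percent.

73%

Elongation θ = 360° × 9.6/29.5 ≈ 117.2°.
cos 117.2° = (-0.456), so f = (1 − (-0.456))/2 = 0.728, so 73%.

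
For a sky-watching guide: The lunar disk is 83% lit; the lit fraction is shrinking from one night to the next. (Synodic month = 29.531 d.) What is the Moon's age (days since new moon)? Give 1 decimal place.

18.8 days

From f = (1 − cos θ)/2: cos θ = 1 − 2×0.83 = -0.660; arccos → 131.3°.
A waning Moon lies in 180°–360°, so θ = 360° − 131.3° = 228.7°.
Age = 29.531 × 228.7°/360° ≈ 18.76 days.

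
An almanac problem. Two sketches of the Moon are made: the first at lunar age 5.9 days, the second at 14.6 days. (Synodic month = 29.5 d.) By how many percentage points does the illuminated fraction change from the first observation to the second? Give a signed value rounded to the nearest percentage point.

θ₁ = 360° × 5.9/29.5 = 72.0°, f₁ = (1 − cos θ₁)/2 = 0.345.
θ₂ = 360° × 14.6/29.5 = 178.2°, f₂ = (1 − cos θ₂)/2 = 1.000.
Change = f₂ − f₁ = +0.654 → +65 percentage points.

+65 percentage points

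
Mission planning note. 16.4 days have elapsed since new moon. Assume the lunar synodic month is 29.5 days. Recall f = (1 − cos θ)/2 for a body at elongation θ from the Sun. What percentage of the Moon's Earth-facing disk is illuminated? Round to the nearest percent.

Phase angle: θ = 360°·(16.4 d)/(29.5 d) = 200.1°.
cos 200.1° = (-0.939), so f = (1 − (-0.939))/2 = 0.969, so 97%.

97%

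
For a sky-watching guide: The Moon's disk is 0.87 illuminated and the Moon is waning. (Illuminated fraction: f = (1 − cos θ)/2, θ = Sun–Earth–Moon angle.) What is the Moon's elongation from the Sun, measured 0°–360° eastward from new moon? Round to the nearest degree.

From f = (1 − cos θ)/2: cos θ = 1 − 2×0.87 = -0.740; arccos → 137.7°.
Since the Moon is past full (waning), take the reflex angle: θ = 360° − 137.7° = 222.3°.

222°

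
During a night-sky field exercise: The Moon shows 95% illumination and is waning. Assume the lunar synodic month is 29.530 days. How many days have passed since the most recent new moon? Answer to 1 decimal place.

16.9 days

From f = (1 − cos θ)/2: cos θ = 1 − 2×0.95 = -0.900; arccos → 154.2°.
A waning Moon lies in 180°–360°, so θ = 360° − 154.2° = 205.8°.
Age = 29.530 × 205.8°/360° ≈ 16.88 days.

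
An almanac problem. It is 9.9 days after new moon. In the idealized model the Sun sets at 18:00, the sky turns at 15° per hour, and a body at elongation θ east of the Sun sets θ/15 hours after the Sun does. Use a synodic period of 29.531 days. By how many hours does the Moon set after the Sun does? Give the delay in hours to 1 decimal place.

8.0 h

The Moon has covered 9.9/29.531 of its cycle, so θ ≈ 360° × 9.9/29.531 = 120.7°.
Delay after the Sun = 120.7° / (15°/h) ≈ 8.05 h.
So the Moon sets 8.05 h after the Sun.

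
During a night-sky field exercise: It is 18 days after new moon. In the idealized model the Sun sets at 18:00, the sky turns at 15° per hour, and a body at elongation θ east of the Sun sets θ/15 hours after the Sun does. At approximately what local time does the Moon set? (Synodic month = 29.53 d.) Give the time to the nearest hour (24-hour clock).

The Moon has covered 18/29.53 of its cycle, so θ ≈ 360° × 18/29.53 = 219.4°.
The Moon trails the Sun by θ/15 = 219.4/15 ≈ 14.63 hours.
18:00 + 14.63 h ≈ 08:38 → 09:00 to the nearest hour.

09:00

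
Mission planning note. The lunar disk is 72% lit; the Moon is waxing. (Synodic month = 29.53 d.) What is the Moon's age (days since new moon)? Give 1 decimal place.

9.5 days

From f = (1 − cos θ)/2: cos θ = 1 − 2×0.72 = -0.440; arccos → 116.1°.
Waxing ⇒ before full, so θ = 116.1°.
Age = 29.53 × 116.1°/360° ≈ 9.52 days.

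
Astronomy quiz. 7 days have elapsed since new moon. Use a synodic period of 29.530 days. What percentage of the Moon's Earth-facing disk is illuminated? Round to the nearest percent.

46%

Phase angle: θ = 360°·(7 d)/(29.530 d) = 85.3°.
With cos θ = 0.081, the lit fraction is (1 − 0.081)/2 ≈ 0.459, so 46%.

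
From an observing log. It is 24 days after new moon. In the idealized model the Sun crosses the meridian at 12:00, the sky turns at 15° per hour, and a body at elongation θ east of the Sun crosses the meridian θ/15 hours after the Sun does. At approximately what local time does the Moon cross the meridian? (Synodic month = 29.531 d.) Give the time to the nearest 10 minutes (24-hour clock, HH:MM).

07:30

Phase angle: θ = 360°·(24 d)/(29.531 d) = 292.6°.
At 15° of sky rotation per hour, 292.6° corresponds to a 19.50 h lag.
12:00 + 19.505 h ≈ 07:30 → 07:30 to the nearest ten minutes.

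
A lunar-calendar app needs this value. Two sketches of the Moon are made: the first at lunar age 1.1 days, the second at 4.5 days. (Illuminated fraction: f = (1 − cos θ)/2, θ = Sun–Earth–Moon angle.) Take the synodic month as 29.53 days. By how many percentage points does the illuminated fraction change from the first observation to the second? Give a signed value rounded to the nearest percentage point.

+20 pp

θ₁ = 360° × 1.1/29.53 = 13.4°, f₁ = (1 − cos θ₁)/2 = 0.014.
θ₂ = 360° × 4.5/29.53 = 54.9°, f₂ = (1 − cos θ₂)/2 = 0.212.
Change = f₂ − f₁ = +0.199 → +20 percentage points.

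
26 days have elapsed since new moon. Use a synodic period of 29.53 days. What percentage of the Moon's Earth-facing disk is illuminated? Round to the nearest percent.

Elongation θ = 360° × 26/29.53 ≈ 317.0°.
With cos θ = 0.731, the lit fraction is (1 − 0.731)/2 ≈ 0.135, so 13%.

13%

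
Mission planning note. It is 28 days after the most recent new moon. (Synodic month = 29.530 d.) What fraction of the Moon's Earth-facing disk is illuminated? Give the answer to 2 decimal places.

0.03

Elongation θ = 360° × 28/29.530 ≈ 341.3°.
cos 341.3° = 0.947, so f = (1 − 0.947)/2 = 0.026.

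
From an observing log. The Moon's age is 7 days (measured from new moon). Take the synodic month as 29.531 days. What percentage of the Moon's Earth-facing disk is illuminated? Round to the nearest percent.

Elongation θ = 360° × 7/29.531 ≈ 85.3°.
With cos θ = 0.081, the lit fraction is (1 − 0.081)/2 ≈ 0.459, so 46%.

46%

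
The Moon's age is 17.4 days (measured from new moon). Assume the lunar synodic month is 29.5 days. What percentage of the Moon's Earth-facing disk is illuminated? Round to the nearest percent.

The Moon has covered 17.4/29.5 of its cycle, so θ ≈ 360° × 17.4/29.5 = 212.3°.
Illuminated fraction = (1 − cos 212.3°)/2 = (1 − (-0.845))/2 ≈ 0.922, so 92%.

92%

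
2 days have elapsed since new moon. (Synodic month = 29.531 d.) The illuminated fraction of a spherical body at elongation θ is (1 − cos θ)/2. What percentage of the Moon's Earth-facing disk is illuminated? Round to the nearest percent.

4%

The Moon has covered 2/29.531 of its cycle, so θ ≈ 360° × 2/29.531 = 24.4°.
With cos θ = 0.911, the lit fraction is (1 − 0.911)/2 ≈ 0.045, so 4%.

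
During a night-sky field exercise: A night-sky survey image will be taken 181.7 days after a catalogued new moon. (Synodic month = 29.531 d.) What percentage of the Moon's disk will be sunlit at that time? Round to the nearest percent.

181.7/29.531 = 6.153 lunations, so 6 complete cycles and 4.51 d into the next.
Elongation θ = 360° × 4.51/29.531 ≈ 55.0°.
With cos θ = 0.573, the lit fraction is (1 − 0.573)/2 ≈ 0.213, so 21%.

21%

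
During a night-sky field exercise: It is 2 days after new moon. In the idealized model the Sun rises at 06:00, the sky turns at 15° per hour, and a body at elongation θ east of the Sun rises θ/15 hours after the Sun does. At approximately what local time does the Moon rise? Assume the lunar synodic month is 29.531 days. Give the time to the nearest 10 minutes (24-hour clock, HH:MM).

Elongation θ = 360° × 2/29.531 ≈ 24.4°.
The Moon trails the Sun by θ/15 = 24.4/15 ≈ 1.63 hours.
06:00 + 1.625 h ≈ 07:38 → 07:40 to the nearest ten minutes.

07:40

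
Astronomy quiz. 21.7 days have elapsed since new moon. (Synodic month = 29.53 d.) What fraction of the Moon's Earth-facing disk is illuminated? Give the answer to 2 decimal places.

Elongation θ = 360° × 21.7/29.53 ≈ 264.5°.
cos 264.5° = (-0.095), so f = (1 − (-0.095))/2 = 0.548.

0.55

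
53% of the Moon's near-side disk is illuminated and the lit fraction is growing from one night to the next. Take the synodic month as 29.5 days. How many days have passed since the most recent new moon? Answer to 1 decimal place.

From f = (1 − cos θ)/2: cos θ = 1 − 2×0.53 = -0.060; arccos → 93.4°.
The Moon is waxing (0°–180°), so θ = 93.4° directly.
That fraction of the synodic month is 93.4/360 × 29.5 d ≈ 7.66 d.

7.7 days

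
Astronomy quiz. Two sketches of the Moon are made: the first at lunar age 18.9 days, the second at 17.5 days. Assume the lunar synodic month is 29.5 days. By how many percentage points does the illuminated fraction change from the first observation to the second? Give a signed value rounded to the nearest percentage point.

+10 percentage points

First observation: θ = 360°·18.9/29.5 = 230.6°, so f = 0.817.
Second observation: θ = 213.6°, f = 0.917.
Δf = 0.917 − 0.817 = +0.100, i.e. +10 pp.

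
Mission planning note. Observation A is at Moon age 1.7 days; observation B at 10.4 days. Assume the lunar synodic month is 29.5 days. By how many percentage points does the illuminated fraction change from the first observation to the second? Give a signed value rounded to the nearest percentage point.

θ₁ = 360° × 1.7/29.5 = 20.7°, f₁ = (1 − cos θ₁)/2 = 0.032.
θ₂ = 360° × 10.4/29.5 = 126.9°, f₂ = (1 − cos θ₂)/2 = 0.800.
Change = f₂ − f₁ = +0.768 → +77 percentage points.

+77 percentage points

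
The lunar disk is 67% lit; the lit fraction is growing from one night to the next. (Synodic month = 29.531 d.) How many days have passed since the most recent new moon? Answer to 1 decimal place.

9.0 days

cos θ = 1 − 2f = -0.340, giving a principal value of 109.9°.
Waxing ⇒ before full, so θ = 109.9°.
That fraction of the synodic month is 109.9/360 × 29.531 d ≈ 9.01 d.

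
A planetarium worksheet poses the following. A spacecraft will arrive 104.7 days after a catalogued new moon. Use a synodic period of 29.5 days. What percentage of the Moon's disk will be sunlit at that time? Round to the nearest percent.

98%

104.7/29.5 = 3.549 lunations, so 3 complete cycles and 16.20 d into the next.
Elongation θ = 360° × 16.20/29.5 ≈ 197.7°.
With cos θ = (-0.953), the lit fraction is (1 − (-0.953))/2 ≈ 0.976, so 98%.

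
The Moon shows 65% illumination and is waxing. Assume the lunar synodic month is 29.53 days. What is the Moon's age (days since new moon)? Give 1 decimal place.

cos θ = 1 − 2f = -0.300, giving a principal value of 107.5°.
The Moon is waxing (0°–180°), so θ = 107.5° directly.
At 360°/29.53 d per day, 107.5° corresponds to 8.81 days.

8.8 days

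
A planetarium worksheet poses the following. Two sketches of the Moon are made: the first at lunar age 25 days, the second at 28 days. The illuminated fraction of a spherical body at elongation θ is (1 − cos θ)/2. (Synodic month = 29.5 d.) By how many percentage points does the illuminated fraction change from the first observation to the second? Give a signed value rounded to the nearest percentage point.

-19 percentage points

θ₁ = 360° × 25/29.5 = 305.1°, f₁ = (1 − cos θ₁)/2 = 0.213.
θ₂ = 360° × 28/29.5 = 341.7°, f₂ = (1 − cos θ₂)/2 = 0.025.
Change = f₂ − f₁ = -0.187 → -19 percentage points.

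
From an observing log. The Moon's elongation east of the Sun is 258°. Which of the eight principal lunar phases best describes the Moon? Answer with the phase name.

last quarter

The last quarter sector spans roughly 248°–292°; 258° falls inside it.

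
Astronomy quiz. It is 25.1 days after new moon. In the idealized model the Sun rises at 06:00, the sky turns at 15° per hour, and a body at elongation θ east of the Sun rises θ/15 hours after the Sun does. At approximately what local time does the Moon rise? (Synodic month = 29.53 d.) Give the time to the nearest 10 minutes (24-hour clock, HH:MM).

Phase angle: θ = 360°·(25.1 d)/(29.53 d) = 306.0°.
The Moon trails the Sun by θ/15 = 306.0/15 ≈ 20.40 hours.
06:00 + 20.400 h ≈ 02:24 → 02:20 to the nearest ten minutes.

02:20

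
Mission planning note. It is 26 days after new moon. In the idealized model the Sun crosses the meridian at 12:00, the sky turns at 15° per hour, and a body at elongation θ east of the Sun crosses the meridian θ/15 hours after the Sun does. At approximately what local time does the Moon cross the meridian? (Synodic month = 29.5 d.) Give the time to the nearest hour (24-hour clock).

09:00

The Moon has covered 26/29.5 of its cycle, so θ ≈ 360° × 26/29.5 = 317.3°.
Delay after the Sun = 317.3° / (15°/h) ≈ 21.15 h.
12:00 + 21.15 h ≈ 09:09 → 09:00 to the nearest hour.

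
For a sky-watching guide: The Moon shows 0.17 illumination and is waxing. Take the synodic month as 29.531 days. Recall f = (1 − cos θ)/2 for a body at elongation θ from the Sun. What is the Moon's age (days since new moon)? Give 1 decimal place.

Invert f = (1 − cos θ)/2 to get cos θ = 1 − 2(0.17) = 0.660, hence θ₀ = arccos 0.660 = 48.7°.
The Moon is waxing (0°–180°), so θ = 48.7° directly.
Age = 29.531 × 48.7°/360° ≈ 3.99 days.

4.0 days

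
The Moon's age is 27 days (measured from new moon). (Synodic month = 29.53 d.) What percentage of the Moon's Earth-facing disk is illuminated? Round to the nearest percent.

7%

The Moon has covered 27/29.53 of its cycle, so θ ≈ 360° × 27/29.53 = 329.2°.
Illuminated fraction = (1 − cos 329.2°)/2 = (1 − 0.859)/2 ≈ 0.071, so 7%.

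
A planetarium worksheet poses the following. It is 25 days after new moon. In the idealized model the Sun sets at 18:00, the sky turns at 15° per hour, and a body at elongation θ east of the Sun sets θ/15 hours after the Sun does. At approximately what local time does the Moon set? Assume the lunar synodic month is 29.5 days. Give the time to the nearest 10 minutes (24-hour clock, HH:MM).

Elongation θ = 360° × 25/29.5 ≈ 305.1°.
At 15° of sky rotation per hour, 305.1° corresponds to a 20.34 h lag.
18:00 + 20.339 h ≈ 14:20 → 14:20 to the nearest ten minutes.

14:20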